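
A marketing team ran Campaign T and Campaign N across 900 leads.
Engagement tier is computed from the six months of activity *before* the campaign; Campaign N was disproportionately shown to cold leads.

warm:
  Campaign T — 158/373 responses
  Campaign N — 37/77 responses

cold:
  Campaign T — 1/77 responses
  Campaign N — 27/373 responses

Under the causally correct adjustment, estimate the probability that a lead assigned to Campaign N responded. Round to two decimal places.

The stratified and pooled comparisons disagree (Campaign N wins within each engagement tier; Campaign T wins overall), so the answer turns on the causal role of engagement tier.
The imbalance in engagement tier arose from how leads were allocated, not from anything the campaign did; and engagement tier independently affects the outcome. The pooled gap is confounded — condition on engagement tier.
Standardising Campaign N to the population engagement tier mix: 0.500·37/77 + 0.500·27/373 = 0.276.

0.28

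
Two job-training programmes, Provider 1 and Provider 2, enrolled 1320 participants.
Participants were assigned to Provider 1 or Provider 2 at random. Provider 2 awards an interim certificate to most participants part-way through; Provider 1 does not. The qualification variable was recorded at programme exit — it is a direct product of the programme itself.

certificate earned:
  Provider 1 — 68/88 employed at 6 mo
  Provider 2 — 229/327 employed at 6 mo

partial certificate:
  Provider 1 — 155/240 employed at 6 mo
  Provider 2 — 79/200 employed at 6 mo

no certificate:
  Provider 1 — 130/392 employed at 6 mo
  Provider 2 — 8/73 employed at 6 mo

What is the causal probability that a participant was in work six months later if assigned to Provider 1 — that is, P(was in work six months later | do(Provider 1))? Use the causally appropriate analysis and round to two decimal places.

The qualification attained during the programme-specific comparison favours Provider 1 throughout, but the pooled figures favour Provider 2. The question is whether to condition on qualification attained during the programme.
Qualification attained during the programme is downstream of the programme. One should not condition on a consequence of treatment, so the overall rates are the right comparison.
So P(outcome | do(Provider 1)) is just the pooled rate for Provider 1: 353/720 = 0.490.

0.49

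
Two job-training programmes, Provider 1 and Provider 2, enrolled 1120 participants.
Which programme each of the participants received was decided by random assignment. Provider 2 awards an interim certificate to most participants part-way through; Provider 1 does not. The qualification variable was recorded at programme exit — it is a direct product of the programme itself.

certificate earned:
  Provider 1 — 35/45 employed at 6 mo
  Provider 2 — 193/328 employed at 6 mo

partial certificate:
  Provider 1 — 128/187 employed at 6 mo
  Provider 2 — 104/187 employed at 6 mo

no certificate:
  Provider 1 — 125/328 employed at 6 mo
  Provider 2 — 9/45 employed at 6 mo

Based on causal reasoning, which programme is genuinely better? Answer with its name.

Provider 2

Because the programme influences qualification attained during the programme, qualification attained during the programme is a post-treatment mediator, not a confounder. Stratifying on it would bias the estimate; the causal effect is the crude pooled difference.
Pooled: Provider 1 51.4% vs Provider 2 54.6%; Provider 2 is higher overall.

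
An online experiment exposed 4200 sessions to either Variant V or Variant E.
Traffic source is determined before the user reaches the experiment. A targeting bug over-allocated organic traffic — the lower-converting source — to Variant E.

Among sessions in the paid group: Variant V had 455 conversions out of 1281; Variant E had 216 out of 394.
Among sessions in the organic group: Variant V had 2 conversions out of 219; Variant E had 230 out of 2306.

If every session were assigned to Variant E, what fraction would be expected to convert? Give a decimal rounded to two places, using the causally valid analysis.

0.28

The imbalance in traffic source arose from how sessions were allocated, not from anything the variant did; and traffic source independently affects the outcome. The pooled gap is confounded — condition on traffic source.
Standardising Variant E to the population traffic source mix: 0.399·216/394 + 0.601·230/2306 = 0.279.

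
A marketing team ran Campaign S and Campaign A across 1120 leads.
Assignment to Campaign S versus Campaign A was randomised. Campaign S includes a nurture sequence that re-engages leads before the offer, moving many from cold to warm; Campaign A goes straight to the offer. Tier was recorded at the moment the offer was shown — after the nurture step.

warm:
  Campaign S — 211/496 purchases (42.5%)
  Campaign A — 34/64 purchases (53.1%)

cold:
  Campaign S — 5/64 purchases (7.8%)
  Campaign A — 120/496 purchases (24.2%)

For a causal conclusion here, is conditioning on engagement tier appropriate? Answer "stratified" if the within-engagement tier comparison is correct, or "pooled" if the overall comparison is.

Engagement tier lies on the pathway campaign → engagement tier → outcome, so adjusting for it blocks the indirect effect. For the total causal effect of campaign, use the unadjusted pooled rates.
Pooled: Campaign S 38.6% vs Campaign A 27.5%; Campaign S is higher overall.

pooled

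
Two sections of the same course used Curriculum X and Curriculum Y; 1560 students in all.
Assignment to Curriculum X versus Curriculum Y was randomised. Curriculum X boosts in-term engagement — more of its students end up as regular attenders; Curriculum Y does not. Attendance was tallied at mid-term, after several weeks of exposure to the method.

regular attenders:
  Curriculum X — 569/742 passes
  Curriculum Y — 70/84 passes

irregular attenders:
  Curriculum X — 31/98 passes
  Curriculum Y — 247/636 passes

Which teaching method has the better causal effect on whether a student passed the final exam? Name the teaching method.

Curriculum Y is higher inside every mid-term attendance stratum but Curriculum X is higher in aggregate. Whether to stratify depends on how mid-term attendance relates to the teaching method.
Mid-term attendance lies on the pathway teaching method → mid-term attendance → outcome, so adjusting for it blocks the indirect effect. For the total causal effect of teaching method, use the unadjusted pooled rates.
Pooled: Curriculum X 71.4% vs Curriculum Y 44.0%; Curriculum X is higher overall.

Curriculum X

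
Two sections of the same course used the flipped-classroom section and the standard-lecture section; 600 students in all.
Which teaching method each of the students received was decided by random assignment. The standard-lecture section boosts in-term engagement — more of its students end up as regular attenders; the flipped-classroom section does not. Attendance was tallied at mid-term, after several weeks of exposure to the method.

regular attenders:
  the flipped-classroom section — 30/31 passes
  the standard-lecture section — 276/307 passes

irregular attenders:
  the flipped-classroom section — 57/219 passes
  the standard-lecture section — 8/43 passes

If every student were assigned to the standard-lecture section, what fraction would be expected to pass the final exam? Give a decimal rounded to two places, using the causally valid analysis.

Mid-term attendance lies on the pathway teaching method → mid-term attendance → outcome, so adjusting for it blocks the indirect effect. For the total causal effect of teaching method, use the unadjusted pooled rates.
So P(outcome | do(the standard-lecture section)) is just the pooled rate for the standard-lecture section: 284/350 = 0.811.

0.81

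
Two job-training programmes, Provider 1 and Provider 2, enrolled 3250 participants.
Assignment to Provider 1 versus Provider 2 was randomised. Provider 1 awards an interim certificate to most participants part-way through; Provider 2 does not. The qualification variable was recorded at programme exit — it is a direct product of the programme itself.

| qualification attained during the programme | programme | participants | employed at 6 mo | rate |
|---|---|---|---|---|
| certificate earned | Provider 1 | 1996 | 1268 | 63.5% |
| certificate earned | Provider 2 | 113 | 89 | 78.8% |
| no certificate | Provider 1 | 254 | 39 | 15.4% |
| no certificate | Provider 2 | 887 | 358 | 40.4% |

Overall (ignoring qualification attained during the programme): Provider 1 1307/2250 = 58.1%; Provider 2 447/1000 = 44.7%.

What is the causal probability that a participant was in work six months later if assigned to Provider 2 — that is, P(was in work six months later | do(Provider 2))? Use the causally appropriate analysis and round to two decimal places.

0.45

Because the programme influences qualification attained during the programme, qualification attained during the programme is a post-treatment mediator, not a confounder. Stratifying on it would bias the estimate; the causal effect is the crude pooled difference.
So P(outcome | do(Provider 2)) is just the pooled rate for Provider 2: 447/1000 = 0.447.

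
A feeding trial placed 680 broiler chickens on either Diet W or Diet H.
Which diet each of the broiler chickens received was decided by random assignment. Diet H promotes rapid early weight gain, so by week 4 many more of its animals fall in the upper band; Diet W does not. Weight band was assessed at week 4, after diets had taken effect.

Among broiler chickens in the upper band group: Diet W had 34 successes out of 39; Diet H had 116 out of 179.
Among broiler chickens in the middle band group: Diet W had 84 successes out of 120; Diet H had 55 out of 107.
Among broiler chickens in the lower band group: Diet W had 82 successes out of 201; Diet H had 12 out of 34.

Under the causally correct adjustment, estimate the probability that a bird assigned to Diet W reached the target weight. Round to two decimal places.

Stratifying would compare diets among broiler chickens the diets themselves sorted into week-4 weight band groups — a form of selection on an intermediate. The unconditioned pooled rates give the total causal effect.
So P(outcome | do(Diet W)) is just the pooled rate for Diet W: 200/360 = 0.556.

0.56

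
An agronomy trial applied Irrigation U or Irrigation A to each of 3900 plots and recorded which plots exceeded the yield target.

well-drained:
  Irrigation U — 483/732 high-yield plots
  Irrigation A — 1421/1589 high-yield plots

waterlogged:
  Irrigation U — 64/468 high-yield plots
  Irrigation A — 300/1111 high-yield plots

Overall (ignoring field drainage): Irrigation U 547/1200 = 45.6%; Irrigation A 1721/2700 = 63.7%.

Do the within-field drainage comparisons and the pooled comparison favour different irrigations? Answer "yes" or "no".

Within each field drainage level (well-drained 66.0% vs 89.4%; waterlogged 13.7% vs 27.0%), Irrigation A has the higher rate every time. Pooled: 45.6% vs 63.7% — Irrigation A has the higher rate overall. They agree.

no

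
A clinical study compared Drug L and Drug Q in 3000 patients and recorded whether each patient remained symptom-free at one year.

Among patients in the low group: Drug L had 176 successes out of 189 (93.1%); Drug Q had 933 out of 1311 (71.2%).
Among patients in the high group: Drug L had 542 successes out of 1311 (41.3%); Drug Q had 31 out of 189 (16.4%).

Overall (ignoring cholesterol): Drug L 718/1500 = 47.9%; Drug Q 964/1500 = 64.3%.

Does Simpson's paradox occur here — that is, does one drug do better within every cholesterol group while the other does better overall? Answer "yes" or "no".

Within each cholesterol level (low 93.1% vs 71.2%; high 41.3% vs 16.4%), Drug L has the higher rate every time. Pooled: 47.9% vs 64.3% — Drug Q has the higher rate overall. The two comparisons disagree.

yes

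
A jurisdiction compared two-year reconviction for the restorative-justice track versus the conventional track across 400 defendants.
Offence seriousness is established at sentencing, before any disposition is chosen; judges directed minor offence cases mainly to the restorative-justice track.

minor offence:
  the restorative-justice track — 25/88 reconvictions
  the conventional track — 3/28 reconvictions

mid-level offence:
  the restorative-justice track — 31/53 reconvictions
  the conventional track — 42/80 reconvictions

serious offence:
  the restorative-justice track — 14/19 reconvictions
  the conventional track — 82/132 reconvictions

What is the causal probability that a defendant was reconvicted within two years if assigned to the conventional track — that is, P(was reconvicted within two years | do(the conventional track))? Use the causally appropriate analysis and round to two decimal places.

0.44

Here offence seriousness is a common cause — it drives both which disposition a case falls under and the outcome. The crude comparison mixes populations; the stratum-specific rates are the causally relevant ones.
Standardising the conventional track to the population offence seriousness mix: 0.290·3/28 + 0.333·42/80 + 0.378·82/132 = 0.440.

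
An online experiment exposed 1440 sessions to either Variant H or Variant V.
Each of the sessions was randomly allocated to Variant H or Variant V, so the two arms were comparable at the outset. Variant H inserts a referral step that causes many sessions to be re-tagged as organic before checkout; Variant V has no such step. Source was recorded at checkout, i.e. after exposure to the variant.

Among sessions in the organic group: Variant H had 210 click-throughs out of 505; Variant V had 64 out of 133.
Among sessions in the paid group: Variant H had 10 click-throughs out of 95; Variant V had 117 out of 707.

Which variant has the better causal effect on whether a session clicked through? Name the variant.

The stratified and pooled comparisons disagree (Variant V wins within each traffic source; Variant H wins overall), so the answer turns on the causal role of traffic source.
Stratifying would compare variants among sessions the variants themselves sorted into traffic source groups — a form of selection on an intermediate. The unconditioned pooled rates give the total causal effect.
Pooled: Variant H 36.7% vs Variant V 21.5%; Variant H is higher overall.

Variant H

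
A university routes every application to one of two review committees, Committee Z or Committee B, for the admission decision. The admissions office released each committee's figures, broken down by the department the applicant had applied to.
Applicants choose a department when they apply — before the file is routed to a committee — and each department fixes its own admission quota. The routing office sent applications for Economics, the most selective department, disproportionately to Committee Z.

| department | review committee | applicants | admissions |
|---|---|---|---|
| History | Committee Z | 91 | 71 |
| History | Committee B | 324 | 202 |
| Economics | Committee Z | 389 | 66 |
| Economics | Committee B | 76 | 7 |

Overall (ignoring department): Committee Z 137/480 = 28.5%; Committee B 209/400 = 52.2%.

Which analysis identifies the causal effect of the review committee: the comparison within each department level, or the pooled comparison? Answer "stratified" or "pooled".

The department-specific comparison favours Committee Z throughout, but the pooled figures favour Committee B. The question is whether to condition on department.
Here department is a common cause — it drives both which review committee a case falls under and the outcome. The crude comparison mixes populations; the stratum-specific rates are the causally relevant ones.
Within each level — History: 78.0% vs 62.3%; Economics: 17.0% vs 9.2% — Committee Z is higher every time.

stratified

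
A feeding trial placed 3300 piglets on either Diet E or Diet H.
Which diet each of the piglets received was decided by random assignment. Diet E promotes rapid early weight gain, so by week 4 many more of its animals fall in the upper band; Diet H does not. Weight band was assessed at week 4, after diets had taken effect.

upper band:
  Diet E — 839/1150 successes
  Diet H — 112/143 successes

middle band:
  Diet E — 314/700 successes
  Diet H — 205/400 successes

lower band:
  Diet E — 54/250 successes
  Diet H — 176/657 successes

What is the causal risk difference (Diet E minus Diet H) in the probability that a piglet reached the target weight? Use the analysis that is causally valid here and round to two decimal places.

+0.16

Because the diet influences week-4 weight band, week-4 weight band is a post-treatment mediator, not a confounder. Stratifying on it would bias the estimate; the causal effect is the crude pooled difference.
The causal difference is the pooled difference: 0.575 − 0.411 = +0.164.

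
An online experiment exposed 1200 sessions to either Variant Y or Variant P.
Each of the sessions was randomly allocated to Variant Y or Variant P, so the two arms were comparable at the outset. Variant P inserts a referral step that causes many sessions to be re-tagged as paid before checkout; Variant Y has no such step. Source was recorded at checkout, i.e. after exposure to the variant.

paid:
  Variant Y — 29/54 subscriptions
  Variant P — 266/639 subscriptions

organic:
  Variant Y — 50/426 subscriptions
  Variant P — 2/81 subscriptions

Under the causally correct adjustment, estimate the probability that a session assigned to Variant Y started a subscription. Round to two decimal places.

The distribution of traffic source is itself part of what the variant does — it is an intermediate outcome. Holding it fixed would remove that part of the effect; the total effect is the pooled difference.
So P(outcome | do(Variant Y)) is just the pooled rate for Variant Y: 79/480 = 0.165.

0.16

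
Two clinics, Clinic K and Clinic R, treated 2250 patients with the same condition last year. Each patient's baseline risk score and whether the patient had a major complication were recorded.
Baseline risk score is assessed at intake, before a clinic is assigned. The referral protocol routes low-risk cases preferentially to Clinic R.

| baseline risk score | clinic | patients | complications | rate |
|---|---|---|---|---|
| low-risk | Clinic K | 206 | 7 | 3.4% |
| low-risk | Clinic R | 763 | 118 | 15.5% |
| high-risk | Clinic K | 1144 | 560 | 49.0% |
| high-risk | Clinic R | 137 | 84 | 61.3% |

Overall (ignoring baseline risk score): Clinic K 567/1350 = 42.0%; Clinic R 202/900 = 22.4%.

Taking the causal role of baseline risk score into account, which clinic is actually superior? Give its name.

Clinic K

Baseline risk score satisfies the back-door criterion: it is not a descendant of the clinic, and it blocks the spurious path from clinic to outcome. Adjusting for it (i.e., using the within-baseline risk score rates) gives the causal effect.
Within each level — low-risk: 3.4% vs 15.5%; high-risk: 49.0% vs 61.3% — Clinic K is lower every time.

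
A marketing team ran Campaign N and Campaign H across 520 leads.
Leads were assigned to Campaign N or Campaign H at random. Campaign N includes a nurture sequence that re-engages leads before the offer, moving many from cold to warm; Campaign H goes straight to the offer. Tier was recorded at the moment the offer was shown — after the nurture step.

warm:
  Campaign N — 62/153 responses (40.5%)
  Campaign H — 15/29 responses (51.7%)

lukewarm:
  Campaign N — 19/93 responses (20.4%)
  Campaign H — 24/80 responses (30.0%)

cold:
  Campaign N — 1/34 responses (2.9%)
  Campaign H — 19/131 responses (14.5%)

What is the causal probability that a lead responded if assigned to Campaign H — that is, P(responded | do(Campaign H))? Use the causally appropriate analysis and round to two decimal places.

Campaign H is higher inside every engagement tier stratum but Campaign N is higher in aggregate. Whether to stratify depends on how engagement tier relates to the campaign.
Engagement tier lies on the pathway campaign → engagement tier → outcome, so adjusting for it blocks the indirect effect. For the total causal effect of campaign, use the unadjusted pooled rates.
So P(outcome | do(Campaign H)) is just the pooled rate for Campaign H: 58/240 = 0.242.

0.24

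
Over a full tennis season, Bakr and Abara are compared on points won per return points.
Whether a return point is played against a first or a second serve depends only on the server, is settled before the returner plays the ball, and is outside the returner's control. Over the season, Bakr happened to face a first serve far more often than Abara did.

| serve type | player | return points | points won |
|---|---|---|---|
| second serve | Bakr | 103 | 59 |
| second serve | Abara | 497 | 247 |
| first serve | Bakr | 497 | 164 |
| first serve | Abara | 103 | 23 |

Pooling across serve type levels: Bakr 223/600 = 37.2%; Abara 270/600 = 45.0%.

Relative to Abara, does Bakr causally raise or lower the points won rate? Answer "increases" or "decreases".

increases

The stratified and pooled comparisons disagree (Bakr wins within each serve type; Abara wins overall), so the answer turns on the causal role of serve type.
Since serve type is a pre-existing factor (not a product of the player) and it affects the outcome on its own, it is a confounder. The stratified rates, not the pooled rate, identify the causal effect.
Within each level — second serve: 57.3% vs 49.7%; first serve: 33.0% vs 22.3% — Bakr is higher every time.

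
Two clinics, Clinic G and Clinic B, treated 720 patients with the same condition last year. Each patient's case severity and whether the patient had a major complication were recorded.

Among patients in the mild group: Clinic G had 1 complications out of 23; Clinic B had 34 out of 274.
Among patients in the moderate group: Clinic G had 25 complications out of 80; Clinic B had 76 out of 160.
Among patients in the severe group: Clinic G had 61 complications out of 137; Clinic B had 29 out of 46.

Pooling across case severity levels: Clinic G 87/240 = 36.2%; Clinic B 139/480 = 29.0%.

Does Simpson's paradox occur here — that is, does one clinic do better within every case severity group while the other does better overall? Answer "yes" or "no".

Within each case severity level (mild 4.3% vs 12.4%; moderate 31.2% vs 47.5%; severe 44.5% vs 63.0%), Clinic G has the lower rate every time. Pooled: 36.2% vs 29.0% — Clinic B has the lower rate overall. The two comparisons disagree.

yes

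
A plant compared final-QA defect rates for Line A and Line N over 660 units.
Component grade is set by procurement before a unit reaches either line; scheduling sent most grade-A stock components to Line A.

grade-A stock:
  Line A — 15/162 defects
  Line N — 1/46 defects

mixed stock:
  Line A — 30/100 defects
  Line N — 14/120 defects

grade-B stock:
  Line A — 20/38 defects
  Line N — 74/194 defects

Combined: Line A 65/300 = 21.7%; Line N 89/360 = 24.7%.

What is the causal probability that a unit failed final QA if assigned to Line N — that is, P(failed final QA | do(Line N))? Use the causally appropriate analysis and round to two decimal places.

0.18

Nothing the line does changes component grade; the imbalance is an allocation artefact. With component grade also predicting the outcome, the pooled figure is confounded, and the within-stratum comparison is the causal one.
Standardising Line N to the population component grade mix: 0.315·1/46 + 0.333·14/120 + 0.352·74/194 = 0.180.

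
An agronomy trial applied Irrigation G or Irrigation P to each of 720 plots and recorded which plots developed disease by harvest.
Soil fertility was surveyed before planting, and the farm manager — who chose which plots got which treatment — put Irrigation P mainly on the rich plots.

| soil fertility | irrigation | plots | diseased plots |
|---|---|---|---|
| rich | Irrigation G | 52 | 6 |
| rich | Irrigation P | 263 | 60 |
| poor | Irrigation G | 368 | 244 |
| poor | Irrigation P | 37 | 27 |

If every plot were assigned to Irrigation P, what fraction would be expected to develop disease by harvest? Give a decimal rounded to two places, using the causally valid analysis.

0.51

The stratified and pooled comparisons disagree (Irrigation G wins within each soil fertility; Irrigation P wins overall), so the answer turns on the causal role of soil fertility.
The imbalance in soil fertility arose from how plots were allocated, not from anything the irrigation did; and soil fertility independently affects the outcome. The pooled gap is confounded — condition on soil fertility.
Standardising Irrigation P to the population soil fertility mix: 0.438·60/263 + 0.562·27/37 = 0.510.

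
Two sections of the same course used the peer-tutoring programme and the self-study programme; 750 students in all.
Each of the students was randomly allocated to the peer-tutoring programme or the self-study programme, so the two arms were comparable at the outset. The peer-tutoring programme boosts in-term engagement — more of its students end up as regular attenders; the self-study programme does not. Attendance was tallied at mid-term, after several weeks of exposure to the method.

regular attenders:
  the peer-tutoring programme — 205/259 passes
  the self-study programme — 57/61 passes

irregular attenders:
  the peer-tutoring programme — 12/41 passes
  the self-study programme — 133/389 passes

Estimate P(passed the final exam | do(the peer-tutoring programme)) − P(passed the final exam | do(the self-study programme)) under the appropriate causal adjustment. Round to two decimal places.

+0.30

Mid-term attendance is downstream of the teaching method. One should not condition on a consequence of treatment, so the overall rates are the right comparison.
The causal difference is the pooled difference: 0.723 − 0.422 = +0.301.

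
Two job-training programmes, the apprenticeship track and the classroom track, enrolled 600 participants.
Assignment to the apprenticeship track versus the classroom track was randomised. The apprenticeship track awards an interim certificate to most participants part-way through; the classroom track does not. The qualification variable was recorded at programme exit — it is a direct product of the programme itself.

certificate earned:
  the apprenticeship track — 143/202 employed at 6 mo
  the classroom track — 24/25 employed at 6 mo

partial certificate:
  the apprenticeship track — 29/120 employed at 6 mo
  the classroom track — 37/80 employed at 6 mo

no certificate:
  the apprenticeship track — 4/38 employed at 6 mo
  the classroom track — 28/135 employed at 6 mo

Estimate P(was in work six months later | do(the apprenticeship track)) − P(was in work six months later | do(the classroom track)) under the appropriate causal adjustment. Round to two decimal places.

Stratifying would compare programmes among participants the programmes themselves sorted into qualification attained during the programme groups — a form of selection on an intermediate. The unconditioned pooled rates give the total causal effect.
The causal difference is the pooled difference: 0.489 − 0.371 = +0.118.

+0.12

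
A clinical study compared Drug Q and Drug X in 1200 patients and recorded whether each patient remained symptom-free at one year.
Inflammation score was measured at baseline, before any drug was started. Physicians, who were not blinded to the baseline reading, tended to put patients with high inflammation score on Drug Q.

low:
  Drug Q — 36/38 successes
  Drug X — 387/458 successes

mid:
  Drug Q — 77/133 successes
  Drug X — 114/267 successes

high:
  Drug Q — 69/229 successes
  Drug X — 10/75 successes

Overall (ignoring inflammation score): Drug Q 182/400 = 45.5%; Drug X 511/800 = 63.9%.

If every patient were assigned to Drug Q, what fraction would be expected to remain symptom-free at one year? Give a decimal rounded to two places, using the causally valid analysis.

0.66

Inflammation score differs across drugs for reasons unrelated to any effect of the drug itself, and it separately predicts the outcome — a classic confounder. We must compare within inflammation score levels.
Standardising Drug Q to the population inflammation score mix: 0.413·36/38 + 0.333·77/133 + 0.253·69/229 = 0.661.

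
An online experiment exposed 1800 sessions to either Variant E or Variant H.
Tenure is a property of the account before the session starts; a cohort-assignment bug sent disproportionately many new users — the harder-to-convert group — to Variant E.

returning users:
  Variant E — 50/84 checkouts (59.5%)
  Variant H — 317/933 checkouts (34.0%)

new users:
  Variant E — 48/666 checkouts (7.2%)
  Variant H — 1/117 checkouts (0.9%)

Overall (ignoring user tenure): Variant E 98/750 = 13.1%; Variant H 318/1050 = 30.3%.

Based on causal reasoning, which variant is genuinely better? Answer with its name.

The imbalance in user tenure arose from how sessions were allocated, not from anything the variant did; and user tenure independently affects the outcome. The pooled gap is confounded — condition on user tenure.
Within each level — returning users: 59.5% vs 34.0%; new users: 7.2% vs 0.9% — Variant E is higher every time.

Variant E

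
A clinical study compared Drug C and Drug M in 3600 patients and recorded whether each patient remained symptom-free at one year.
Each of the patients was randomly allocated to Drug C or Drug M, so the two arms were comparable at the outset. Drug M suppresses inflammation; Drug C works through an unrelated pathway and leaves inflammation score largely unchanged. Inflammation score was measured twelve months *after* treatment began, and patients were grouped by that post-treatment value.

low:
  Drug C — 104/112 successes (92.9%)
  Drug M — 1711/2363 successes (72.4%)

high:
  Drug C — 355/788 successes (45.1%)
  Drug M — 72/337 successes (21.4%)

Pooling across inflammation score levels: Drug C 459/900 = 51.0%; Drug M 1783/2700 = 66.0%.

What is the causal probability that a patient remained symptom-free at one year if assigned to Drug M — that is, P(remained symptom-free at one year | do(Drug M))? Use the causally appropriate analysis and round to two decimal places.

Inflammation score lies on the pathway drug → inflammation score → outcome, so adjusting for it blocks the indirect effect. For the total causal effect of drug, use the unadjusted pooled rates.
So P(outcome | do(Drug M)) is just the pooled rate for Drug M: 1783/2700 = 0.660.

0.66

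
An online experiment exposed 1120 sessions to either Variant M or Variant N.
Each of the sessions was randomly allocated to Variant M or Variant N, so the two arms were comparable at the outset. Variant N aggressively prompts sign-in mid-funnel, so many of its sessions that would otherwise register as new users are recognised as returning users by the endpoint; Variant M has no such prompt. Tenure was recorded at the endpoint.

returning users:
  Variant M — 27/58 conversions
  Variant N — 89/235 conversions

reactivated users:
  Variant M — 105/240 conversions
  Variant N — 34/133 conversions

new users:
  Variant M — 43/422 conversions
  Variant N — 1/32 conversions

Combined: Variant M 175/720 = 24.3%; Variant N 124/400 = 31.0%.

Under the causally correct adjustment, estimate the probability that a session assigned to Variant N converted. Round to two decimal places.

0.31

Stratifying would compare variants among sessions the variants themselves sorted into user tenure groups — a form of selection on an intermediate. The unconditioned pooled rates give the total causal effect.
So P(outcome | do(Variant N)) is just the pooled rate for Variant N: 124/400 = 0.310.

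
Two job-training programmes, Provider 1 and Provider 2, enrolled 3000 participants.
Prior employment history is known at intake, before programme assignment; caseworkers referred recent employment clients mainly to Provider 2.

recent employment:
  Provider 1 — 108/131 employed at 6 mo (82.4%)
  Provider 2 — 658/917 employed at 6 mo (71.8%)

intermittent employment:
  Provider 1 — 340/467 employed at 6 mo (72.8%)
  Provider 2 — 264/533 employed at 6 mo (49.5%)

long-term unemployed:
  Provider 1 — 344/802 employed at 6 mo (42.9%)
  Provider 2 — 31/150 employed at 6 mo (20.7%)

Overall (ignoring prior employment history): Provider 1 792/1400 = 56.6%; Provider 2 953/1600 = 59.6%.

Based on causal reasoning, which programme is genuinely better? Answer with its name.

Provider 1

Provider 1 is higher inside every prior employment history stratum but Provider 2 is higher in aggregate. Whether to stratify depends on how prior employment history relates to the programme.
Here prior employment history is a common cause — it drives both which programme a case falls under and the outcome. The crude comparison mixes populations; the stratum-specific rates are the causally relevant ones.
Within each level — recent employment: 82.4% vs 71.8%; intermittent employment: 72.8% vs 49.5%; long-term unemployed: 42.9% vs 20.7% — Provider 1 is higher every time.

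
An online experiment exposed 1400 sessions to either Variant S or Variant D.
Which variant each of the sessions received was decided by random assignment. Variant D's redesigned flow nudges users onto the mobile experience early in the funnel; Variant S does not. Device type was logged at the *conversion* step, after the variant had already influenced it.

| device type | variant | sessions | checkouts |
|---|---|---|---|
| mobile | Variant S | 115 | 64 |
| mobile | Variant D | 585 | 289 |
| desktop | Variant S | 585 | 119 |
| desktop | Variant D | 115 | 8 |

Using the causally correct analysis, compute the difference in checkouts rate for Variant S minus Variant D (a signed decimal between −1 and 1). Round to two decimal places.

The distribution of device type is itself part of what the variant does — it is an intermediate outcome. Holding it fixed would remove that part of the effect; the total effect is the pooled difference.
The causal difference is the pooled difference: 0.261 − 0.424 = -0.163.

-0.16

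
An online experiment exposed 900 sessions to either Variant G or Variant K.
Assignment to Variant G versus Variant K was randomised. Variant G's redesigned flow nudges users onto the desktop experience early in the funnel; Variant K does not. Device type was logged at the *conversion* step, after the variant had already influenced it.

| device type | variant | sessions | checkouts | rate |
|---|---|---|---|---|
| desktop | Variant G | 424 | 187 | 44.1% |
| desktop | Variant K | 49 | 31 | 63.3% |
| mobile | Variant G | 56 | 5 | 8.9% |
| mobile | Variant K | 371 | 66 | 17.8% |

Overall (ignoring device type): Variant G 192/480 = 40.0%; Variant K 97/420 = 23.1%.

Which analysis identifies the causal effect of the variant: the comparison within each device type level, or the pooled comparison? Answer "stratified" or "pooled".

Variant K is higher inside every device type stratum but Variant G is higher in aggregate. Whether to stratify depends on how device type relates to the variant.
Device type is recorded after the variant and is itself shifted by it — it sits on the causal path from variant to outcome. Conditioning on a mediator would strip out part of the effect we want; the pooled comparison gives the total causal effect.
Pooled: Variant G 40.0% vs Variant K 23.1%; Variant G is higher overall.

pooled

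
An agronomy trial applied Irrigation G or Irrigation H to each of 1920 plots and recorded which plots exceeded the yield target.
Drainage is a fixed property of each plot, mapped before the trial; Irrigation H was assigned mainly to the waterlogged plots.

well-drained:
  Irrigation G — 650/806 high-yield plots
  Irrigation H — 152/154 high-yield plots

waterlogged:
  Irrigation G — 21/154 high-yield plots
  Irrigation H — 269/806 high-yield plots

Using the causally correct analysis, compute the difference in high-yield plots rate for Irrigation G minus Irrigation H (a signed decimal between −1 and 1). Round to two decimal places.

-0.19

The stratified and pooled comparisons disagree (Irrigation H wins within each field drainage; Irrigation G wins overall), so the answer turns on the causal role of field drainage.
Field drainage satisfies the back-door criterion: it is not a descendant of the irrigation, and it blocks the spurious path from irrigation to outcome. Adjusting for it (i.e., using the within-field drainage rates) gives the causal effect.
Adjusting over the population distribution of field drainage: 0.500·(0.806−0.987) + 0.500·(0.136−0.334) = -0.189.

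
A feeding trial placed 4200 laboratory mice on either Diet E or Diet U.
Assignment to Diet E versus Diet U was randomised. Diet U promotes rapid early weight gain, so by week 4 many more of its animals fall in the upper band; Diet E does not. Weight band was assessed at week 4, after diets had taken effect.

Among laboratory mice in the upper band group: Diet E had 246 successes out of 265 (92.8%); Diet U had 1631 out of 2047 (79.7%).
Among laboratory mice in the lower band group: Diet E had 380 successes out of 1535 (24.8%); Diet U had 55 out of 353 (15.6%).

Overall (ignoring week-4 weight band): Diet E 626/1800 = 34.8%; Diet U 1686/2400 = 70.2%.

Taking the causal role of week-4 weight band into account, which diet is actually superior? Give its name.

Diet U

Week-4 weight band here is a post-treatment variable shaped by the diet; conditioning on it would introduce bias rather than remove it. The overall comparison is the causal one.
Pooled: Diet E 34.8% vs Diet U 70.2%; Diet U is higher overall.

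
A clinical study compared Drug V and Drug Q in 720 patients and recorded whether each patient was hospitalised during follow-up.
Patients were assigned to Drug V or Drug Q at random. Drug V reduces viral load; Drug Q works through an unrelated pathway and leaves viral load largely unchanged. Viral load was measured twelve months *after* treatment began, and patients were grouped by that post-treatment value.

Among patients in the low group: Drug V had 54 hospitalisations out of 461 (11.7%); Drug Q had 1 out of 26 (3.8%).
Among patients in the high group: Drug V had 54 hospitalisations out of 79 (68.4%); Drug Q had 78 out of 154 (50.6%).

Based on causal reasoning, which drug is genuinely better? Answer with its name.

Drug Q is lower inside every viral load stratum but Drug V is lower in aggregate. Whether to stratify depends on how viral load relates to the drug.
Viral load lies on the pathway drug → viral load → outcome, so adjusting for it blocks the indirect effect. For the total causal effect of drug, use the unadjusted pooled rates.
Pooled: Drug V 20.0% vs Drug Q 43.9%; Drug V is lower overall.

Drug V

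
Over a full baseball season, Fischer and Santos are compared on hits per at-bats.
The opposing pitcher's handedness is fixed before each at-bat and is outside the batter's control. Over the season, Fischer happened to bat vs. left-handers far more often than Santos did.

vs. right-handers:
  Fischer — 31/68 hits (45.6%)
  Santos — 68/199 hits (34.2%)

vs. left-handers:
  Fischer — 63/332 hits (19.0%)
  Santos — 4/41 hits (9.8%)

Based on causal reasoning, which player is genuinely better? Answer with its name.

Fischer

The stratified and pooled comparisons disagree (Fischer wins within each pitcher handedness; Santos wins overall), so the answer turns on the causal role of pitcher handedness.
Nothing the player does changes pitcher handedness; the imbalance is an allocation artefact. With pitcher handedness also predicting the outcome, the pooled figure is confounded, and the within-stratum comparison is the causal one.
Within each level — vs. right-handers: 45.6% vs 34.2%; vs. left-handers: 19.0% vs 9.8% — Fischer is higher every time.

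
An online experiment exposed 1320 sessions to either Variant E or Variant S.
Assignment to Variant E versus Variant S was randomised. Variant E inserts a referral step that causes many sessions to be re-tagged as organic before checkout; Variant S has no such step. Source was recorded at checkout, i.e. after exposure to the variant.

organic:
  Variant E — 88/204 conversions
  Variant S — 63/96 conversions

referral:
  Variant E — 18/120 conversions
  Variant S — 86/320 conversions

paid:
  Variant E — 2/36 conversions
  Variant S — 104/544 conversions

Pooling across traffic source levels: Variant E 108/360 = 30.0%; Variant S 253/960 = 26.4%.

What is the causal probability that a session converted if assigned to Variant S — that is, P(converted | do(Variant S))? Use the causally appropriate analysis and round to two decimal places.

Traffic source is recorded after the variant and is itself shifted by it — it sits on the causal path from variant to outcome. Conditioning on a mediator would strip out part of the effect we want; the pooled comparison gives the total causal effect.
So P(outcome | do(Variant S)) is just the pooled rate for Variant S: 253/960 = 0.264.

0.26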